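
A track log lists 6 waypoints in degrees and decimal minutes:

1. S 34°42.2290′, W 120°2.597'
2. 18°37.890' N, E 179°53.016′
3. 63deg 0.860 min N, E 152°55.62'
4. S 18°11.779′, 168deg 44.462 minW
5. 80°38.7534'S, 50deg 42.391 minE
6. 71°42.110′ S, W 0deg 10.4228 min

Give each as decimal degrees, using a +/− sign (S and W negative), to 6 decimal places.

1. -34.703817, -120.043283
2. 18.631500, 179.883600
3. 63.014333, 152.927000
4. -18.196317, -168.741033
5. -80.645890, 50.706517
6. -71.701833, -0.173713

Point 1:
  Lat: 42.229′ = 0.703817°; total 34.7038167
  S ⇒ negate
  λ: 120 + 2.597/60 = 120.0432833
  W ⇒ negate
Point 2:
  φ: 37.89′ = 0.631500°; total 18.6315000
  N → positive
  Lon: 179 + 53.016/60 = 179.8836000
  E → positive
Point 3:
  Latitude: 63 + 0.86/60 = 63.0143333
  N ⇒ keep positive
  Lon: 55.62′ = 0.927000°; total 152.9270000
  E → positive
Point 4:
  Latitude: 18 + 11.779/60 = 18.1963167
  S → negative
  Lon: 168 + 44.462/60 = 168.7410333
  W ⇒ negate
Point 5:
  φ: 38.7534′ = 0.645890°; total 80.6458900
  hemisphere S, so the sign is −
  Lon: 50 + 42.391/60 = 50.7065167
  E → positive
Point 6:
  Latitude: 71 + 42.11/60 = 71.7018333
  S ⇒ negate
  Longitude: 0 + 10.4228/60 = 0.1737133
  W → negative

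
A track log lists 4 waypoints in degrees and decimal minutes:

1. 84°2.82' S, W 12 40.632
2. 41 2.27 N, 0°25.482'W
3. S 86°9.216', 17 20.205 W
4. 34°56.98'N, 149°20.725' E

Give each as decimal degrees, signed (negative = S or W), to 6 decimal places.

1. -84.047000, -12.677200
2. 41.037833, -0.424700
3. -86.153600, -17.336750
4. 34.949667, 149.345417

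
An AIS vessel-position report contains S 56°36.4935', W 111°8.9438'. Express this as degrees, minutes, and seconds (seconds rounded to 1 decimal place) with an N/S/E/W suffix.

56°36′29.6″ S, 111°08′56.6″ W

Latitude: 36.49350′ → 36′ and 0.49350 × 60 = 29.610″
Longitude: fractional minutes 0.94380 × 60 = 56.628″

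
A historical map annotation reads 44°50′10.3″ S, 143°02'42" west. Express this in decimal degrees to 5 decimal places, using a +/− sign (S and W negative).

φ: 44° + 50/60 + 10.3/3600 = 44 + 0.833333 + 0.002861 = 44.836194
S ⇒ negate
λ: 143° + 2/60 + 42/3600 = 143 + 0.033333 + 0.011667 = 143.045000
W → negative

-44.83619, -143.04500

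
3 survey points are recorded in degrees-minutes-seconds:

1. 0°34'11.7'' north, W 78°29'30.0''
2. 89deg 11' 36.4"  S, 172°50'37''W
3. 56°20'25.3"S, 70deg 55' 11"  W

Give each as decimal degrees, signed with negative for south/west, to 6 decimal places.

1. 0.569917, -78.491667
2. -89.193444, -172.843611
3. -56.340361, -70.919722

Point 1:
  φ: 0 + 34/60 + 11.7/3600 = 0.5699167
  N → positive
  λ: 29′ + 30″ = 29.50000′; 78 + 29.50000/60 = 78.4916667
  W ⇒ negate
Point 2:
  Lat: 89 + 11/60 + 36.4/3600 = 89.1934444
  hemisphere S, so the sign is −
  λ: 50′ + 37″ = 50.61667′; 172 + 50.61667/60 = 172.8436111
  W ⇒ negate
Point 3:
  Lat: 56° + 20/60 + 25.3/3600 = 56 + 0.333333 + 0.007028 = 56.3403611
  S → negative
  λ: 70° + 55/60 + 11/3600 = 70 + 0.916667 + 0.003056 = 70.9197222
  W → negative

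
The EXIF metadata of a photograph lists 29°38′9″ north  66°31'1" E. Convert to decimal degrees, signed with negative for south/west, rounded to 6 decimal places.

29.635833, 66.516944

Lat: 29 + 38/60 + 9/3600 = 29.6358333
N ⇒ keep positive
Lon: 66 + 31/60 + 1/3600 = 66.5169444
E ⇒ keep positive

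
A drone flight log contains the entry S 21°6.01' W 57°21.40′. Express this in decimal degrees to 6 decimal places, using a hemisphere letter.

Lat: 6.01′ = 0.100167°; total 21.1001667
Longitude: 57 + 21.4/60 = 57.3566667

21.100167° S, 57.356667° W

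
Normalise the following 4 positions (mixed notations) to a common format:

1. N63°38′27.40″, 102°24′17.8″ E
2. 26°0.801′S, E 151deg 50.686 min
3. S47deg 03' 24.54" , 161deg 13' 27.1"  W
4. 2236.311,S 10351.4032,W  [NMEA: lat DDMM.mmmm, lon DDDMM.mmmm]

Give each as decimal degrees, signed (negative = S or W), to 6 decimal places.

1. 63.640944, 102.404944
2. -26.013350, 151.844767
3. -47.056817, -161.224194
4. -22.605183, -103.856720

Point 1:
  Lat: 38′ + 27.4″ = 38.45667′; 63 + 38.45667/60 = 63.6409444
  N → positive
  Lon: 102 + 24/60 + 17.8/3600 = 102.4049444
  E ⇒ keep positive
Point 2:
  φ: 0.801′ = 0.013350°; total 26.0133500
  S ⇒ negate
  Lon: 50.686′ = 0.844767°; total 151.8447667
  E ⇒ keep positive
Point 3:
  Lat: 47 + 3/60 + 24.54/3600 = 47.0568167
  S → negative
  λ: 161 + 13/60 + 27.1/3600 = 161.2241944
  hemisphere W, so the sign is −
Point 4:
  Latitude: split at 2 digits → 22° and 36.311′; 22 + 36.311/60 = 22.6051833
  S → negative
  λ: degrees = first 3 digits = 103, minutes = 51.4032; 103 + 51.4032/60 = 103.8567200
  hemisphere W, so the sign is −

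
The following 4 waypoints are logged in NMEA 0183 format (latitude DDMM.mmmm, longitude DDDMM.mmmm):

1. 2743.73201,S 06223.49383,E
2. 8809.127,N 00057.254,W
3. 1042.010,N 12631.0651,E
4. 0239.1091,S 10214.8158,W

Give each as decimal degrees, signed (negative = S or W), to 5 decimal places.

Point 1:
  φ: degrees = first 2 digits = 27, minutes = 43.73201; 27 + 43.73201/60 = 27.728867
  S ⇒ negate
  Longitude: split at 3 digits → 062° and 23.49383′; 62 + 23.49383/60 = 62.391564
  E ⇒ keep positive
Point 2:
  Latitude: split at 2 digits → 88° and 9.127′; 88 + 9.127/60 = 88.152117
  N → positive
  Lon: degrees = first 3 digits = 0, minutes = 57.254; 0 + 57.254/60 = 0.954233
  W → negative
Point 3:
  Latitude: degrees = first 2 digits = 10, minutes = 42.01; 10 + 42.01/60 = 10.700167
  N → positive
  λ: degrees = first 3 digits = 126, minutes = 31.0651; 126 + 31.0651/60 = 126.517752
  E → positive
Point 4:
  Lat: split at 2 digits → 02° and 39.1091′; 2 + 39.1091/60 = 2.651818
  S → negative
  Longitude: degrees = first 3 digits = 102, minutes = 14.8158; 102 + 14.8158/60 = 102.246930
  W ⇒ negate

1. -27.72887, 62.39156
2. 88.15212, -0.95423
3. 10.70017, 126.51775
4. -2.65182, -102.24693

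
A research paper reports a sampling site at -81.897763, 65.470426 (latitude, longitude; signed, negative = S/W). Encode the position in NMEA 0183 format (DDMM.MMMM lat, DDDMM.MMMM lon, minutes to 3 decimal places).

8153.866,S / 06528.226,E

Latitude is negative → S; |value| = 81.897763
Lat: minutes = (81.897763 − 81) × 60 = 53.86578
Longitude: fractional part 0.470426 → 28.22556 minutes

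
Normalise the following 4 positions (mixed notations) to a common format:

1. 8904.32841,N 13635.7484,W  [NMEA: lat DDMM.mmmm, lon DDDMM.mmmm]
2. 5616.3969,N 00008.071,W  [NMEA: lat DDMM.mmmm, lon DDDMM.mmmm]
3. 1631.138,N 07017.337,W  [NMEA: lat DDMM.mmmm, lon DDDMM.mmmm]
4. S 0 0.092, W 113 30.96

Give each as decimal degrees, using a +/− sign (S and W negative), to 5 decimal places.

1. 89.07214, -136.59581
2. 56.27328, -0.13452
3. 16.51897, -70.28895
4. -0.00153, -113.51600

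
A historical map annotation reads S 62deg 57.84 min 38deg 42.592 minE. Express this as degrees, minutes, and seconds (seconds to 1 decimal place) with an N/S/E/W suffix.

62°57′50.4″ S, 38°42′35.5″ E

Lat: fractional minutes 0.84000 × 60 = 50.400″
Longitude: 42.59200′ → 42′ and 0.59200 × 60 = 35.520″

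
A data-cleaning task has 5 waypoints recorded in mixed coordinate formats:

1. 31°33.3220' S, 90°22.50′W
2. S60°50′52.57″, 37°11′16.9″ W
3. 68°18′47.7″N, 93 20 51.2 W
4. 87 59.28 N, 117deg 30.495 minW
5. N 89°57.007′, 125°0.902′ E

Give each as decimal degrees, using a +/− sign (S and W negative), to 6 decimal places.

Point 1:
  φ: 33.322′ = 0.555367°; total 31.5553667
  S → negative
  Lon: 22.5′ = 0.375000°; total 90.3750000
  hemisphere W, so the sign is −
Point 2:
  Lat: 60 + 50/60 + 52.57/3600 = 60.8479361
  S ⇒ negate
  Longitude: 37 + 11/60 + 16.9/3600 = 37.1880278
  W → negative
Point 3:
  Lat: 18′ + 47.7″ = 18.79500′; 68 + 18.79500/60 = 68.3132500
  N ⇒ keep positive
  λ: 93 + 20/60 + 51.2/3600 = 93.3475556
  W ⇒ negate
Point 4:
  φ: 59.28′ = 0.988000°; total 87.9880000
  N ⇒ keep positive
  λ: 30.495′ = 0.508250°; total 117.5082500
  hemisphere W, so the sign is −
Point 5:
  φ: 57.007′ = 0.950117°; total 89.9501167
  N → positive
  Lon: 125 + 0.902/60 = 125.0150333
  E → positive

1. -31.555367, -90.375000
2. -60.847936, -37.188028
3. 68.313250, -93.347556
4. 87.988000, -117.508250
5. 89.950117, 125.015033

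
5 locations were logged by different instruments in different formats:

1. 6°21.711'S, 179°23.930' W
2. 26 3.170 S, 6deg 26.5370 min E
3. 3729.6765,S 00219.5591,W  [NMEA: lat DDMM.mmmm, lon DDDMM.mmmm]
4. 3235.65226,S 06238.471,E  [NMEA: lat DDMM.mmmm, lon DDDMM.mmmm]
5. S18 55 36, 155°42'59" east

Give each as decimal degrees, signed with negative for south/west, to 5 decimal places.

1. -6.36185, -179.39883
2. -26.05283, 6.44228
3. -37.49461, -2.32599
4. -32.59420, 62.64118
5. -18.92667, 155.71639

Point 1:
  φ: 6 + 21.711/60 = 6.361850
  S → negative
  λ: 179 + 23.93/60 = 179.398833
  hemisphere W, so the sign is −
Point 2:
  Latitude: 26 + 3.17/60 = 26.052833
  hemisphere S, so the sign is −
  Lon: 26.537′ = 0.442283°; total 6.442283
  E → positive
Point 3:
  φ: split at 2 digits → 37° and 29.6765′; 37 + 29.6765/60 = 37.494608
  S → negative
  Lon: split at 3 digits → 002° and 19.5591′; 2 + 19.5591/60 = 2.325985
  W → negative
Point 4:
  Latitude: split at 2 digits → 32° and 35.65226′; 32 + 35.65226/60 = 32.594204
  hemisphere S, so the sign is −
  Longitude: split at 3 digits → 062° and 38.471′; 62 + 38.471/60 = 62.641183
  E → positive
Point 5:
  Lat: 55′ + 36″ = 55.60000′; 18 + 55.60000/60 = 18.926667
  hemisphere S, so the sign is −
  Lon: 155° + 42/60 + 59/3600 = 155 + 0.700000 + 0.016389 = 155.716389
  E → positive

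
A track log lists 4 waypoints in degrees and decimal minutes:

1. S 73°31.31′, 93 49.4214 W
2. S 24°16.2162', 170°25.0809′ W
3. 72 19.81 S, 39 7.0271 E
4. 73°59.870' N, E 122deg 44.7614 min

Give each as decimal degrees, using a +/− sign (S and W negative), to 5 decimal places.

1. -73.52183, -93.82369
2. -24.27027, -170.41802
3. -72.33017, 39.11712
4. 73.99783, 122.74602

Point 1:
  Latitude: 31.31′ = 0.521833°; total 73.521833
  hemisphere S, so the sign is −
  Lon: 93 + 49.4214/60 = 93.823690
  hemisphere W, so the sign is −
Point 2:
  Lat: 16.2162′ = 0.270270°; total 24.270270
  S → negative
  λ: 170 + 25.0809/60 = 170.418015
  W → negative
Point 3:
  φ: 72 + 19.81/60 = 72.330167
  S ⇒ negate
  Lon: 39 + 7.0271/60 = 39.117118
  E → positive
Point 4:
  Latitude: 59.87′ = 0.997833°; total 73.997833
  N ⇒ keep positive
  λ: 44.7614′ = 0.746023°; total 122.746023
  E → positive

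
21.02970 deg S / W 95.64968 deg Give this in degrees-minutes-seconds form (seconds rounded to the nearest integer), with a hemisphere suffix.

Latitude: 0.029700 × 60 = 1.78200′ → 1′, remainder × 60 = 46.92″
Longitude: 0.649680° → 38.98080′; 0.98080 × 60 = 58.85″

21°01′47″ S, 95°38′59″ W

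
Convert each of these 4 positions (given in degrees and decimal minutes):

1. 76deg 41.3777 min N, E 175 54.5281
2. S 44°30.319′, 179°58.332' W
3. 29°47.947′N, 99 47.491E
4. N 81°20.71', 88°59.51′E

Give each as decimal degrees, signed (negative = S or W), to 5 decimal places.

Point 1:
  Latitude: 41.3777′ = 0.689628°; total 76.689628
  N → positive
  λ: 54.5281′ = 0.908802°; total 175.908802
  E → positive
Point 2:
  Lat: 44 + 30.319/60 = 44.505317
  S ⇒ negate
  λ: 58.332′ = 0.972200°; total 179.972200
  W → negative
Point 3:
  Latitude: 29 + 47.947/60 = 29.799117
  N → positive
  Longitude: 99 + 47.491/60 = 99.791517
  E → positive
Point 4:
  Lat: 20.71′ = 0.345167°; total 81.345167
  N → positive
  λ: 59.51′ = 0.991833°; total 88.991833
  E → positive

1. 76.68963, 175.90880
2. -44.50532, -179.97220
3. 29.79912, 99.79152
4. 81.34517, 88.99183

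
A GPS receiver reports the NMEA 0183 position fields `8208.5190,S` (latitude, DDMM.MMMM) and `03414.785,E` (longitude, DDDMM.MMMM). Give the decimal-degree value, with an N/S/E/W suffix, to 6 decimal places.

φ: degrees = first 2 digits = 82, minutes = 8.519; 82 + 8.519/60 = 82.1419833
Lon: split at 3 digits → 034° and 14.785′; 34 + 14.785/60 = 34.2464167

82.141983° S, 34.246417° E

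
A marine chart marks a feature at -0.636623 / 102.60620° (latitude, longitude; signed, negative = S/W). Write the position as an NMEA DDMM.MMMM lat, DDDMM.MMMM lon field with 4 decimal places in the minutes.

0038.1974,S / 10236.3720,E

Latitude is negative → S; |value| = 0.636623
Latitude: fractional part 0.636623 → 38.197380 minutes
λ: minutes = (102.606200 − 102) × 60 = 36.372000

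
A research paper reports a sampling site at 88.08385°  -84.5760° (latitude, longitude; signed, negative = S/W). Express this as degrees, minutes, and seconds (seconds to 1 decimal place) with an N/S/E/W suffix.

Latitude: 0.083850 × 60 = 5.03100′ → 5′, remainder × 60 = 1.860″
Longitude is negative → W; |value| = 84.576000
Longitude: whole degrees 84; 34.56000′ → 34′ and 33.600″

88°05′1.9″ N, 84°34′33.6″ W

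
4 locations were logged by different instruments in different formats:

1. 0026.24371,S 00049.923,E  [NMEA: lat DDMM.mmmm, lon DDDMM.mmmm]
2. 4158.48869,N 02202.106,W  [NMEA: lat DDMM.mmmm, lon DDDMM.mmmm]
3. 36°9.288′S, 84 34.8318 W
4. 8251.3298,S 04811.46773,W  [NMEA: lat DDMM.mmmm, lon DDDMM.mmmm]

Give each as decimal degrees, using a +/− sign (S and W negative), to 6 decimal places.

1. -0.437395, 0.832050
2. 41.974812, -22.035100
3. -36.154800, -84.580530
4. -82.855497, -48.191129

Point 1:
  φ: split at 2 digits → 00° and 26.24371′; 0 + 26.24371/60 = 0.4373952
  hemisphere S, so the sign is −
  Longitude: split at 3 digits → 000° and 49.923′; 0 + 49.923/60 = 0.8320500
  E ⇒ keep positive
Point 2:
  Lat: split at 2 digits → 41° and 58.48869′; 41 + 58.48869/60 = 41.9748115
  N ⇒ keep positive
  Lon: degrees = first 3 digits = 22, minutes = 2.106; 22 + 2.106/60 = 22.0351000
  W ⇒ negate
Point 3:
  φ: 36 + 9.288/60 = 36.1548000
  S ⇒ negate
  Longitude: 34.8318′ = 0.580530°; total 84.5805300
  W → negative
Point 4:
  Latitude: split at 2 digits → 82° and 51.3298′; 82 + 51.3298/60 = 82.8554967
  hemisphere S, so the sign is −
  λ: degrees = first 3 digits = 48, minutes = 11.46773; 48 + 11.46773/60 = 48.1911288
  W ⇒ negate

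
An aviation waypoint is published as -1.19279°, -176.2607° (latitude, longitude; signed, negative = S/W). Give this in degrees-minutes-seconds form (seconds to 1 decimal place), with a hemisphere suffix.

Latitude is negative → S; |value| = 1.192790
Latitude: 0.192790° → 11.56740′; 0.56740 × 60 = 34.044″
Longitude is negative → W; |value| = 176.260700
Longitude: 0.260700° → 15.64200′; 0.64200 × 60 = 38.520″

1°11′34.0″ S, 176°15′38.5″ W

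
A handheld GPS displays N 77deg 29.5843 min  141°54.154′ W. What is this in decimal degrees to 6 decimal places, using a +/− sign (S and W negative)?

77.493072, -141.902567

Latitude: 29.5843′ = 0.493072°; total 77.4930717
N → positive
λ: 141 + 54.154/60 = 141.9025667
W ⇒ negate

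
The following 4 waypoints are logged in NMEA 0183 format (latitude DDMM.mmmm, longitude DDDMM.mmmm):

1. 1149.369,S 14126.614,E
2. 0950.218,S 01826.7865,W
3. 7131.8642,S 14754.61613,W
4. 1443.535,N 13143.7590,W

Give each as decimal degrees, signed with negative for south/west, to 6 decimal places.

Point 1:
  Lat: split at 2 digits → 11° and 49.369′; 11 + 49.369/60 = 11.8228167
  S ⇒ negate
  Longitude: split at 3 digits → 141° and 26.614′; 141 + 26.614/60 = 141.4435667
  E → positive
Point 2:
  Lat: split at 2 digits → 09° and 50.218′; 9 + 50.218/60 = 9.8369667
  hemisphere S, so the sign is −
  λ: degrees = first 3 digits = 18, minutes = 26.7865; 18 + 26.7865/60 = 18.4464417
  W → negative
Point 3:
  Lat: split at 2 digits → 71° and 31.8642′; 71 + 31.8642/60 = 71.5310700
  hemisphere S, so the sign is −
  Lon: split at 3 digits → 147° and 54.61613′; 147 + 54.61613/60 = 147.9102688
  W → negative
Point 4:
  Latitude: degrees = first 2 digits = 14, minutes = 43.535; 14 + 43.535/60 = 14.7255833
  N → positive
  Lon: degrees = first 3 digits = 131, minutes = 43.759; 131 + 43.759/60 = 131.7293167
  W ⇒ negate

1. -11.822817, 141.443567
2. -9.836967, -18.446442
3. -71.531070, -147.910269
4. 14.725583, -131.729317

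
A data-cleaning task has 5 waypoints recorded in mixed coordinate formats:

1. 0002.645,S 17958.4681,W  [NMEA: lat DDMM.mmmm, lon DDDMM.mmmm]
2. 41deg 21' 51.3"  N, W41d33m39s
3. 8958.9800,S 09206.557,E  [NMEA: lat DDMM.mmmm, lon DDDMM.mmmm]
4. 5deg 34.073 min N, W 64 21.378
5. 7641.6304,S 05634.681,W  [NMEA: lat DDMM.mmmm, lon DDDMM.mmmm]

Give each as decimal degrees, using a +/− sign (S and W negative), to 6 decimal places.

1. -0.044083, -179.974468
2. 41.364250, -41.560833
3. -89.983000, 92.109283
4. 5.567883, -64.356300
5. -76.693840, -56.578017

Point 1:
  Lat: degrees = first 2 digits = 0, minutes = 2.645; 0 + 2.645/60 = 0.0440833
  S → negative
  Longitude: degrees = first 3 digits = 179, minutes = 58.4681; 179 + 58.4681/60 = 179.9744683
  hemisphere W, so the sign is −
Point 2:
  Lat: 21′ + 51.3″ = 21.85500′; 41 + 21.85500/60 = 41.3642500
  N ⇒ keep positive
  λ: 41 + 33/60 + 39/3600 = 41.5608333
  hemisphere W, so the sign is −
Point 3:
  Lat: degrees = first 2 digits = 89, minutes = 58.98; 89 + 58.98/60 = 89.9830000
  S ⇒ negate
  Longitude: split at 3 digits → 092° and 6.557′; 92 + 6.557/60 = 92.1092833
  E ⇒ keep positive
Point 4:
  Latitude: 5 + 34.073/60 = 5.5678833
  N ⇒ keep positive
  Longitude: 64 + 21.378/60 = 64.3563000
  W ⇒ negate
Point 5:
  Lat: degrees = first 2 digits = 76, minutes = 41.6304; 76 + 41.6304/60 = 76.6938400
  hemisphere S, so the sign is −
  Longitude: degrees = first 3 digits = 56, minutes = 34.681; 56 + 34.681/60 = 56.5780167
  W → negative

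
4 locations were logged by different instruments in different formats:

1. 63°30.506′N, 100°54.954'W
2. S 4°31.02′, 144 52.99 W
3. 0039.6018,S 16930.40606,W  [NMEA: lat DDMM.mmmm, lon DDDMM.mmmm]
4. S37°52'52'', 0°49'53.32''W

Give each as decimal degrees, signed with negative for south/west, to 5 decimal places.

1. 63.50843, -100.91590
2. -4.51700, -144.88317
3. -0.66003, -169.50677
4. -37.88111, -0.83148

Point 1:
  Latitude: 63 + 30.506/60 = 63.508433
  N → positive
  Longitude: 54.954′ = 0.915900°; total 100.915900
  W → negative
Point 2:
  Latitude: 4 + 31.02/60 = 4.517000
  hemisphere S, so the sign is −
  Lon: 144 + 52.99/60 = 144.883167
  hemisphere W, so the sign is −
Point 3:
  Lat: degrees = first 2 digits = 0, minutes = 39.6018; 0 + 39.6018/60 = 0.660030
  S → negative
  Longitude: split at 3 digits → 169° and 30.40606′; 169 + 30.40606/60 = 169.506768
  W → negative
Point 4:
  φ: 52′ + 52″ = 52.86667′; 37 + 52.86667/60 = 37.881111
  S → negative
  Longitude: 0° + 49/60 + 53.32/3600 = 0 + 0.816667 + 0.014811 = 0.831478
  W → negative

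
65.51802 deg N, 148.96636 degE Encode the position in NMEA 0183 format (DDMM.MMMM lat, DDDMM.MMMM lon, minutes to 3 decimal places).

Lat: fractional part 0.518020 → 31.08120 minutes
Longitude: 148° + 0.966360 × 60 = 148° 57.98160′

6531.081,N / 14857.982,E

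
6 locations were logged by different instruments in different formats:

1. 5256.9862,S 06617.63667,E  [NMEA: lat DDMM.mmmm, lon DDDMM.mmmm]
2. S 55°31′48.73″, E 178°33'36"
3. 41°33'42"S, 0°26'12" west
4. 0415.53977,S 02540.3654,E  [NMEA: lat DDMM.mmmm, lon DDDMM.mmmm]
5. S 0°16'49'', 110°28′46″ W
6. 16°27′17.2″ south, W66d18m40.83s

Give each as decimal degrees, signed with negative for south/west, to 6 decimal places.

1. -52.949770, 66.293945
2. -55.530203, 178.560000
3. -41.561667, -0.436667
4. -4.258996, 25.672757
5. -0.280278, -110.479444
6. -16.454778, -66.311342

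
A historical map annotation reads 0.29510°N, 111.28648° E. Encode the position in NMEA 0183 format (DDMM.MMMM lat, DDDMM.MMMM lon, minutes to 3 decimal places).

0017.706,N / 11117.189,E

Latitude: fractional part 0.295100 → 17.70600 minutes
Longitude: minutes = (111.286480 − 111) × 60 = 17.18880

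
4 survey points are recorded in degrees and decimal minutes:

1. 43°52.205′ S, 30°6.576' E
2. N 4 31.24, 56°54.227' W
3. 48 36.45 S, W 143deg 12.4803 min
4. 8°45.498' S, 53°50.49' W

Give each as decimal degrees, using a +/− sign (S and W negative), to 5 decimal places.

Point 1:
  φ: 52.205′ = 0.870083°; total 43.870083
  S → negative
  Longitude: 6.576′ = 0.109600°; total 30.109600
  E → positive
Point 2:
  Lat: 4 + 31.24/60 = 4.520667
  N → positive
  λ: 54.227′ = 0.903783°; total 56.903783
  hemisphere W, so the sign is −
Point 3:
  Lat: 36.45′ = 0.607500°; total 48.607500
  hemisphere S, so the sign is −
  Lon: 143 + 12.4803/60 = 143.208005
  W ⇒ negate
Point 4:
  φ: 45.498′ = 0.758300°; total 8.758300
  S ⇒ negate
  Longitude: 50.49′ = 0.841500°; total 53.841500
  W → negative

1. -43.87008, 30.10960
2. 4.52067, -56.90378
3. -48.60750, -143.20801
4. -8.75830, -53.84150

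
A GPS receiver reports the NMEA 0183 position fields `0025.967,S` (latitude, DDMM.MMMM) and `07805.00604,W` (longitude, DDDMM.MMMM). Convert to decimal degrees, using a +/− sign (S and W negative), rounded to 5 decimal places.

-0.43278, -78.08343

Latitude: degrees = first 2 digits = 0, minutes = 25.967; 0 + 25.967/60 = 0.432783
S ⇒ negate
Lon: split at 3 digits → 078° and 5.00604′; 78 + 5.00604/60 = 78.083434
W → negative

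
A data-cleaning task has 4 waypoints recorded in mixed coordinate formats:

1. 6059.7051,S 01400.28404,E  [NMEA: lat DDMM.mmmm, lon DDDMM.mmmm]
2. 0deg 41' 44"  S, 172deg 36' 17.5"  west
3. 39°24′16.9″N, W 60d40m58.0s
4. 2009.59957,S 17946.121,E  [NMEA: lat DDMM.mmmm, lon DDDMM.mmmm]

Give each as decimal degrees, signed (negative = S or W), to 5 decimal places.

1. -60.99509, 14.00473
2. -0.69556, -172.60486
3. 39.40469, -60.68278
4. -20.15999, 179.76868

Point 1:
  Latitude: degrees = first 2 digits = 60, minutes = 59.7051; 60 + 59.7051/60 = 60.995085
  S ⇒ negate
  Lon: degrees = first 3 digits = 14, minutes = 0.28404; 14 + 0.28404/60 = 14.004734
  E ⇒ keep positive
Point 2:
  Latitude: 0 + 41/60 + 44/3600 = 0.695556
  S ⇒ negate
  Longitude: 172 + 36/60 + 17.5/3600 = 172.604861
  hemisphere W, so the sign is −
Point 3:
  Lat: 39° + 24/60 + 16.9/3600 = 39 + 0.400000 + 0.004694 = 39.404694
  N ⇒ keep positive
  Longitude: 60 + 40/60 + 58/3600 = 60.682778
  W ⇒ negate
Point 4:
  Lat: degrees = first 2 digits = 20, minutes = 9.59957; 20 + 9.59957/60 = 20.159993
  S → negative
  Lon: split at 3 digits → 179° and 46.121′; 179 + 46.121/60 = 179.768683
  E ⇒ keep positive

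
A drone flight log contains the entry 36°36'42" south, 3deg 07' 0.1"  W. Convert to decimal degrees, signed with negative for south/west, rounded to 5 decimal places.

Lat: 36 + 36/60 + 42/3600 = 36.611667
S ⇒ negate
Lon: 7′ + 0.1″ = 7.00167′; 3 + 7.00167/60 = 3.116694
W ⇒ negate

-36.61167, -3.11669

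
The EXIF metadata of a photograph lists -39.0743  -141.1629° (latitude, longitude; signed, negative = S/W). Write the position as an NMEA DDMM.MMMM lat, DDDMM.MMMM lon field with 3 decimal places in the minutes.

Latitude is negative → S; |value| = 39.074300
φ: 39° + 0.074300 × 60 = 39° 4.45800′
Longitude is negative → W; |value| = 141.162900
Lon: minutes = (141.162900 − 141) × 60 = 9.77400

3904.458,S / 14109.774,W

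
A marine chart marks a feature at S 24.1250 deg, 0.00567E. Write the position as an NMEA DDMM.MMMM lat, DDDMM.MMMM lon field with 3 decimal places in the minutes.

2407.500,S / 00000.340,E

Lat: 24° + 0.125000 × 60 = 24° 7.50000′
Longitude: fractional part 0.005670 → 0.34020 minutes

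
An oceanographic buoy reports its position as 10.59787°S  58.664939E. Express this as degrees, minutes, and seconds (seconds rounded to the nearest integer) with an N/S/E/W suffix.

φ: 0.597870° → 35.87220′; 0.87220 × 60 = 52.33″
Lon: 0.664939° → 39.89634′; 0.89634 × 60 = 53.78″

10°35′52″ S, 58°39′54″ E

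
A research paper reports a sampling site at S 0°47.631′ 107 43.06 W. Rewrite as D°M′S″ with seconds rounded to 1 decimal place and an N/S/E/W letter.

Lat: 47.63100′ → 47′ and 0.63100 × 60 = 37.860″
Lon: fractional minutes 0.06000 × 60 = 3.600″

0°47′37.9″ S, 107°43′3.6″ W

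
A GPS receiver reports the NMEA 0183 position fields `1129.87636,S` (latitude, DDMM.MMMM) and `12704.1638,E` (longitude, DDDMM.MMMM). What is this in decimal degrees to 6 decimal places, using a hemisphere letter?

11.497939° S, 127.069397° E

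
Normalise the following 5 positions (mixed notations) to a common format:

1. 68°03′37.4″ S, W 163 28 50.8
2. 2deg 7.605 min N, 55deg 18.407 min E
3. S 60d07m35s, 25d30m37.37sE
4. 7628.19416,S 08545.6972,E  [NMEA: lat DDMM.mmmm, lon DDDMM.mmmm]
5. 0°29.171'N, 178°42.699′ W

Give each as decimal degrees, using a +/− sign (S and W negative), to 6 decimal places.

Point 1:
  Latitude: 3′ + 37.4″ = 3.62333′; 68 + 3.62333/60 = 68.0603889
  S → negative
  Longitude: 28′ + 50.8″ = 28.84667′; 163 + 28.84667/60 = 163.4807778
  W ⇒ negate
Point 2:
  Latitude: 7.605′ = 0.126750°; total 2.1267500
  N ⇒ keep positive
  Lon: 18.407′ = 0.306783°; total 55.3067833
  E → positive
Point 3:
  Latitude: 7′ + 35″ = 7.58333′; 60 + 7.58333/60 = 60.1263889
  S ⇒ negate
  Lon: 25° + 30/60 + 37.37/3600 = 25 + 0.500000 + 0.010381 = 25.5103806
  E → positive
Point 4:
  Lat: split at 2 digits → 76° and 28.19416′; 76 + 28.19416/60 = 76.4699027
  hemisphere S, so the sign is −
  λ: split at 3 digits → 085° and 45.6972′; 85 + 45.6972/60 = 85.7616200
  E ⇒ keep positive
Point 5:
  φ: 29.171′ = 0.486183°; total 0.4861833
  N → positive
  Lon: 178 + 42.699/60 = 178.7116500
  W ⇒ negate

1. -68.060389, -163.480778
2. 2.126750, 55.306783
3. -60.126389, 25.510381
4. -76.469903, 85.761620
5. 0.486183, -178.711650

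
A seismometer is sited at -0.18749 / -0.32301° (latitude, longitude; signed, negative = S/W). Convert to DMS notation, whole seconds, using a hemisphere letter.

0°11′15″ S, 0°19′23″ W

Latitude is negative → S; |value| = 0.187490
φ: 0.187490 × 60 = 11.24940′ → 11′, remainder × 60 = 14.96″
Longitude is negative → W; |value| = 0.323010
Lon: whole degrees 0; 19.38060′ → 19′ and 22.84″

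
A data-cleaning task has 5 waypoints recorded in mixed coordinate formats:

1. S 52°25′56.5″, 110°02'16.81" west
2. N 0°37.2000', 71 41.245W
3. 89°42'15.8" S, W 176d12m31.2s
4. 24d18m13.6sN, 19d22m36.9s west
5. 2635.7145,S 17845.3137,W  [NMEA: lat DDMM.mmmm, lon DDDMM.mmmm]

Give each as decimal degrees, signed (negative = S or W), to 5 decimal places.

1. -52.43236, -110.03800
2. 0.62000, -71.68742
3. -89.70439, -176.20867
4. 24.30378, -19.37692
5. -26.59524, -178.75523

Point 1:
  Lat: 25′ + 56.5″ = 25.94167′; 52 + 25.94167/60 = 52.432361
  S ⇒ negate
  Lon: 2′ + 16.81″ = 2.28017′; 110 + 2.28017/60 = 110.038003
  W → negative
Point 2:
  φ: 37.2′ = 0.620000°; total 0.620000
  N ⇒ keep positive
  Longitude: 71 + 41.245/60 = 71.687417
  W ⇒ negate
Point 3:
  φ: 89° + 42/60 + 15.8/3600 = 89 + 0.700000 + 0.004389 = 89.704389
  S → negative
  Longitude: 176 + 12/60 + 31.2/3600 = 176.208667
  W → negative
Point 4:
  Latitude: 24° + 18/60 + 13.6/3600 = 24 + 0.300000 + 0.003778 = 24.303778
  N → positive
  λ: 22′ + 36.9″ = 22.61500′; 19 + 22.61500/60 = 19.376917
  W ⇒ negate
Point 5:
  Latitude: degrees = first 2 digits = 26, minutes = 35.7145; 26 + 35.7145/60 = 26.595242
  hemisphere S, so the sign is −
  λ: degrees = first 3 digits = 178, minutes = 45.3137; 178 + 45.3137/60 = 178.755228
  hemisphere W, so the sign is −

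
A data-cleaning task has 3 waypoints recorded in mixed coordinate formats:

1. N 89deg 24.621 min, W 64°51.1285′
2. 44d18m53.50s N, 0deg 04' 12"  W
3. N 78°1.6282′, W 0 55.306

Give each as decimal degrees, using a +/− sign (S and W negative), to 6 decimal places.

1. 89.410350, -64.852142
2. 44.314861, -0.070000
3. 78.027137, -0.921767

Point 1:
  Lat: 89 + 24.621/60 = 89.4103500
  N ⇒ keep positive
  Lon: 51.1285′ = 0.852142°; total 64.8521417
  W → negative
Point 2:
  φ: 44° + 18/60 + 53.5/3600 = 44 + 0.300000 + 0.014861 = 44.3148611
  N ⇒ keep positive
  λ: 0 + 4/60 + 12/3600 = 0.0700000
  W ⇒ negate
Point 3:
  Lat: 1.6282′ = 0.027137°; total 78.0271367
  N ⇒ keep positive
  Lon: 0 + 55.306/60 = 0.9217667
  W → negative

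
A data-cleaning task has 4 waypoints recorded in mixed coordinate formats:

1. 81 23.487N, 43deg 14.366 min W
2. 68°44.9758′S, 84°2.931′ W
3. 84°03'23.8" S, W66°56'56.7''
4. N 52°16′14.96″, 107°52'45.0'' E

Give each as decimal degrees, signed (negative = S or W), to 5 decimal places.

1. 81.39145, -43.23943
2. -68.74960, -84.04885
3. -84.05661, -66.94908
4. 52.27082, 107.87917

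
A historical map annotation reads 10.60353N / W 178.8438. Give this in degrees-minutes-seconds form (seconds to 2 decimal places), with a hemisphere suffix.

10°36′12.71″ N, 178°50′37.68″ W

φ: 0.603530° → 36.21180′; 0.21180 × 60 = 12.7080″
Lon: whole degrees 178; 50.62800′ → 50′ and 37.6800″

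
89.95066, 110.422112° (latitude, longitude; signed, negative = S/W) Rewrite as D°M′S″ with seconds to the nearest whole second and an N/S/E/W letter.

Latitude: 0.950660 × 60 = 57.03960′ → 57′, remainder × 60 = 2.38″
λ: whole degrees 110; 25.32672′ → 25′ and 19.60″

89°57′2″ N, 110°25′20″ E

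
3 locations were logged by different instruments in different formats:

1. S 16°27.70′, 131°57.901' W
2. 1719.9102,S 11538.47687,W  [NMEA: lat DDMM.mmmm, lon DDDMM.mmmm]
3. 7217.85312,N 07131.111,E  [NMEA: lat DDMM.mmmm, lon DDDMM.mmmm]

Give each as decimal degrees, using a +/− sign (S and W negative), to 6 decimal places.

1. -16.461667, -131.965017
2. -17.331837, -115.641281
3. 72.297552, 71.518517

Point 1:
  φ: 27.7′ = 0.461667°; total 16.4616667
  S ⇒ negate
  Longitude: 57.901′ = 0.965017°; total 131.9650167
  W → negative
Point 2:
  φ: split at 2 digits → 17° and 19.9102′; 17 + 19.9102/60 = 17.3318367
  hemisphere S, so the sign is −
  Longitude: split at 3 digits → 115° and 38.47687′; 115 + 38.47687/60 = 115.6412812
  W ⇒ negate
Point 3:
  φ: split at 2 digits → 72° and 17.85312′; 72 + 17.85312/60 = 72.2975520
  N ⇒ keep positive
  λ: split at 3 digits → 071° and 31.111′; 71 + 31.111/60 = 71.5185167
  E ⇒ keep positive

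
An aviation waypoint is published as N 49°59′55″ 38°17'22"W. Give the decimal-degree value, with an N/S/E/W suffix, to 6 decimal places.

Lat: 49 + 59/60 + 55/3600 = 49.9986111
λ: 17′ + 22″ = 17.36667′; 38 + 17.36667/60 = 38.2894444

49.998611° N, 38.289444° W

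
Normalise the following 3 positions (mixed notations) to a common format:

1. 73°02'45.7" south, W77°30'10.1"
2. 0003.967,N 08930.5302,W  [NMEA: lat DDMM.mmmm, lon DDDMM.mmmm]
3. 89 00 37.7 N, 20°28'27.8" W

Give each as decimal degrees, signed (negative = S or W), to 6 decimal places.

Point 1:
  Latitude: 73 + 2/60 + 45.7/3600 = 73.0460278
  S ⇒ negate
  Longitude: 30′ + 10.1″ = 30.16833′; 77 + 30.16833/60 = 77.5028056
  W → negative
Point 2:
  Lat: degrees = first 2 digits = 0, minutes = 3.967; 0 + 3.967/60 = 0.0661167
  N → positive
  λ: degrees = first 3 digits = 89, minutes = 30.5302; 89 + 30.5302/60 = 89.5088367
  W ⇒ negate
Point 3:
  Latitude: 89 + 0/60 + 37.7/3600 = 89.0104722
  N → positive
  λ: 20 + 28/60 + 27.8/3600 = 20.4743889
  W → negative

1. -73.046028, -77.502806
2. 0.066117, -89.508837
3. 89.010472, -20.474389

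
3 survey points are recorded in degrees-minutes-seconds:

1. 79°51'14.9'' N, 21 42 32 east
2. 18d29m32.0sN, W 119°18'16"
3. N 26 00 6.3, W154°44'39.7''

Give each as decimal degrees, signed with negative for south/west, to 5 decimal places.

1. 79.85414, 21.70889
2. 18.49222, -119.30444
3. 26.00175, -154.74436

Point 1:
  Lat: 79 + 51/60 + 14.9/3600 = 79.854139
  N → positive
  Longitude: 21 + 42/60 + 32/3600 = 21.708889
  E ⇒ keep positive
Point 2:
  Latitude: 29′ + 32″ = 29.53333′; 18 + 29.53333/60 = 18.492222
  N ⇒ keep positive
  λ: 119° + 18/60 + 16/3600 = 119 + 0.300000 + 0.004444 = 119.304444
  W → negative
Point 3:
  φ: 26° + 0/60 + 6.3/3600 = 26 + 0.000000 + 0.001750 = 26.001750
  N ⇒ keep positive
  λ: 154 + 44/60 + 39.7/3600 = 154.744361
  W → negative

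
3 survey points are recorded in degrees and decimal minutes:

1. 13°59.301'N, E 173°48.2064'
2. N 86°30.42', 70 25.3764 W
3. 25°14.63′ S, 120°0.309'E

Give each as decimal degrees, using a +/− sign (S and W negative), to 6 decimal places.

Point 1:
  Lat: 59.301′ = 0.988350°; total 13.9883500
  N ⇒ keep positive
  Lon: 173 + 48.2064/60 = 173.8034400
  E → positive
Point 2:
  φ: 30.42′ = 0.507000°; total 86.5070000
  N ⇒ keep positive
  Lon: 70 + 25.3764/60 = 70.4229400
  W → negative
Point 3:
  Latitude: 14.63′ = 0.243833°; total 25.2438333
  hemisphere S, so the sign is −
  Longitude: 120 + 0.309/60 = 120.0051500
  E ⇒ keep positive

1. 13.988350, 173.803440
2. 86.507000, -70.422940
3. -25.243833, 120.005150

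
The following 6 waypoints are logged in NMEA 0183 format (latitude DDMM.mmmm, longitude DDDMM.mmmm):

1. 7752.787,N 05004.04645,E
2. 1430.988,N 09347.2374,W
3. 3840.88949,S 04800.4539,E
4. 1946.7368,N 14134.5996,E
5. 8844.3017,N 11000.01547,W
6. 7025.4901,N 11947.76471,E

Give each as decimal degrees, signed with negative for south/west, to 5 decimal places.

Point 1:
  Latitude: degrees = first 2 digits = 77, minutes = 52.787; 77 + 52.787/60 = 77.879783
  N ⇒ keep positive
  Longitude: degrees = first 3 digits = 50, minutes = 4.04645; 50 + 4.04645/60 = 50.067441
  E → positive
Point 2:
  Lat: degrees = first 2 digits = 14, minutes = 30.988; 14 + 30.988/60 = 14.516467
  N → positive
  Lon: degrees = first 3 digits = 93, minutes = 47.2374; 93 + 47.2374/60 = 93.787290
  W ⇒ negate
Point 3:
  Latitude: split at 2 digits → 38° and 40.88949′; 38 + 40.88949/60 = 38.681492
  S → negative
  Longitude: degrees = first 3 digits = 48, minutes = 0.4539; 48 + 0.4539/60 = 48.007565
  E ⇒ keep positive
Point 4:
  Latitude: split at 2 digits → 19° and 46.7368′; 19 + 46.7368/60 = 19.778947
  N ⇒ keep positive
  Lon: degrees = first 3 digits = 141, minutes = 34.5996; 141 + 34.5996/60 = 141.576660
  E → positive
Point 5:
  Latitude: split at 2 digits → 88° and 44.3017′; 88 + 44.3017/60 = 88.738362
  N ⇒ keep positive
  λ: degrees = first 3 digits = 110, minutes = 0.01547; 110 + 0.01547/60 = 110.000258
  hemisphere W, so the sign is −
Point 6:
  Latitude: degrees = first 2 digits = 70, minutes = 25.4901; 70 + 25.4901/60 = 70.424835
  N ⇒ keep positive
  Longitude: split at 3 digits → 119° and 47.76471′; 119 + 47.76471/60 = 119.796079
  E ⇒ keep positive

1. 77.87978, 50.06744
2. 14.51647, -93.78729
3. -38.68149, 48.00757
4. 19.77895, 141.57666
5. 88.73836, -110.00026
6. 70.42484, 119.79608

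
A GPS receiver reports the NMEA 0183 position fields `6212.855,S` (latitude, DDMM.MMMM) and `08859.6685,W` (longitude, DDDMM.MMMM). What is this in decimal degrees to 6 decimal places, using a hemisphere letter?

Latitude: split at 2 digits → 62° and 12.855′; 62 + 12.855/60 = 62.2142500
Lon: split at 3 digits → 088° and 59.6685′; 88 + 59.6685/60 = 88.9944750

62.214250° S, 88.994475° W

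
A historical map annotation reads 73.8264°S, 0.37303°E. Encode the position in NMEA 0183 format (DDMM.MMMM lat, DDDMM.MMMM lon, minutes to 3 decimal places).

Lat: minutes = (73.826400 − 73) × 60 = 49.58400
λ: 0° + 0.373030 × 60 = 0° 22.38180′

7349.584,S / 00022.382,E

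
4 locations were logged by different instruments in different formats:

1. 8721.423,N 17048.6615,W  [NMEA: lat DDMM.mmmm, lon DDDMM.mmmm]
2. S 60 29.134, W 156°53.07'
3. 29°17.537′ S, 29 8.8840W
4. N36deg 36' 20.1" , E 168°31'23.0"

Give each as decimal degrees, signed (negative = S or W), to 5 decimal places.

1. 87.35705, -170.81103
2. -60.48557, -156.88450
3. -29.29228, -29.14807
4. 36.60558, 168.52306

Point 1:
  Lat: degrees = first 2 digits = 87, minutes = 21.423; 87 + 21.423/60 = 87.357050
  N ⇒ keep positive
  Lon: split at 3 digits → 170° and 48.6615′; 170 + 48.6615/60 = 170.811025
  hemisphere W, so the sign is −
Point 2:
  Lat: 60 + 29.134/60 = 60.485567
  S ⇒ negate
  Lon: 156 + 53.07/60 = 156.884500
  hemisphere W, so the sign is −
Point 3:
  Latitude: 17.537′ = 0.292283°; total 29.292283
  S ⇒ negate
  λ: 8.884′ = 0.148067°; total 29.148067
  W ⇒ negate
Point 4:
  Lat: 36′ + 20.1″ = 36.33500′; 36 + 36.33500/60 = 36.605583
  N ⇒ keep positive
  λ: 31′ + 23″ = 31.38333′; 168 + 31.38333/60 = 168.523056
  E → positive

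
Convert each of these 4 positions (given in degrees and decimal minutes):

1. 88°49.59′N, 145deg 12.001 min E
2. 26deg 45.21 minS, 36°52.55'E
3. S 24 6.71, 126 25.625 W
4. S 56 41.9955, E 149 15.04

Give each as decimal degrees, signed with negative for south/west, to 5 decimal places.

1. 88.82650, 145.20002
2. -26.75350, 36.87583
3. -24.11183, -126.42708
4. -56.69993, 149.25067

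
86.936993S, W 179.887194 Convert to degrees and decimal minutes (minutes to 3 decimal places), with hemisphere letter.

Lat: fractional part 0.936993 → 56.21958 minutes
Lon: minutes = (179.887194 − 179) × 60 = 53.23164

86° 56.220′ S, 179° 53.232′ W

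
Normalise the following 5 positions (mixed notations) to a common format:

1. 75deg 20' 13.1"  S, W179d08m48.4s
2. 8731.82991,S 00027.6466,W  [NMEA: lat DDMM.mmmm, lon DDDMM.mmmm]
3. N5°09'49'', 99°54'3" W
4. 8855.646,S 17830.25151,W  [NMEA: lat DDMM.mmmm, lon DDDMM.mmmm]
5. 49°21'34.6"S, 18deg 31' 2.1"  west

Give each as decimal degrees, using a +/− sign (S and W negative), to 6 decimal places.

1. -75.336972, -179.146778
2. -87.530499, -0.460777
3. 5.163611, -99.900833
4. -88.927433, -178.504192
5. -49.359611, -18.517250

Point 1:
  Latitude: 75 + 20/60 + 13.1/3600 = 75.3369722
  S ⇒ negate
  Longitude: 179 + 8/60 + 48.4/3600 = 179.1467778
  W → negative
Point 2:
  Lat: split at 2 digits → 87° and 31.82991′; 87 + 31.82991/60 = 87.5304985
  S → negative
  Lon: split at 3 digits → 000° and 27.6466′; 0 + 27.6466/60 = 0.4607767
  W → negative
Point 3:
  Latitude: 9′ + 49″ = 9.81667′; 5 + 9.81667/60 = 5.1636111
  N ⇒ keep positive
  Longitude: 99° + 54/60 + 3/3600 = 99 + 0.900000 + 0.000833 = 99.9008333
  W ⇒ negate
Point 4:
  Lat: split at 2 digits → 88° and 55.646′; 88 + 55.646/60 = 88.9274333
  hemisphere S, so the sign is −
  λ: split at 3 digits → 178° and 30.25151′; 178 + 30.25151/60 = 178.5041918
  W → negative
Point 5:
  φ: 21′ + 34.6″ = 21.57667′; 49 + 21.57667/60 = 49.3596111
  hemisphere S, so the sign is −
  Lon: 18 + 31/60 + 2.1/3600 = 18.5172500
  hemisphere W, so the sign is −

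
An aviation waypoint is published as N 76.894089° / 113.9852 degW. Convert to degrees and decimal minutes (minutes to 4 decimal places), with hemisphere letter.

76° 53.6453′ N, 113° 59.1120′ W

φ: fractional part 0.894089 → 53.645340 minutes
λ: fractional part 0.985200 → 59.112000 minutes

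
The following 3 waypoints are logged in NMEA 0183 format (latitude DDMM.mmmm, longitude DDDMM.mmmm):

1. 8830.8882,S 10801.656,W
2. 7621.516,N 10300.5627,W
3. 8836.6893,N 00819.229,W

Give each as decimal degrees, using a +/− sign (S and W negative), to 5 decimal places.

1. -88.51480, -108.02760
2. 76.35860, -103.00938
3. 88.61149, -8.32048

Point 1:
  Latitude: degrees = first 2 digits = 88, minutes = 30.8882; 88 + 30.8882/60 = 88.514803
  hemisphere S, so the sign is −
  Longitude: degrees = first 3 digits = 108, minutes = 1.656; 108 + 1.656/60 = 108.027600
  hemisphere W, so the sign is −
Point 2:
  φ: degrees = first 2 digits = 76, minutes = 21.516; 76 + 21.516/60 = 76.358600
  N → positive
  Lon: split at 3 digits → 103° and 0.5627′; 103 + 0.5627/60 = 103.009378
  W ⇒ negate
Point 3:
  Lat: split at 2 digits → 88° and 36.6893′; 88 + 36.6893/60 = 88.611488
  N ⇒ keep positive
  λ: split at 3 digits → 008° and 19.229′; 8 + 19.229/60 = 8.320483
  hemisphere W, so the sign is −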